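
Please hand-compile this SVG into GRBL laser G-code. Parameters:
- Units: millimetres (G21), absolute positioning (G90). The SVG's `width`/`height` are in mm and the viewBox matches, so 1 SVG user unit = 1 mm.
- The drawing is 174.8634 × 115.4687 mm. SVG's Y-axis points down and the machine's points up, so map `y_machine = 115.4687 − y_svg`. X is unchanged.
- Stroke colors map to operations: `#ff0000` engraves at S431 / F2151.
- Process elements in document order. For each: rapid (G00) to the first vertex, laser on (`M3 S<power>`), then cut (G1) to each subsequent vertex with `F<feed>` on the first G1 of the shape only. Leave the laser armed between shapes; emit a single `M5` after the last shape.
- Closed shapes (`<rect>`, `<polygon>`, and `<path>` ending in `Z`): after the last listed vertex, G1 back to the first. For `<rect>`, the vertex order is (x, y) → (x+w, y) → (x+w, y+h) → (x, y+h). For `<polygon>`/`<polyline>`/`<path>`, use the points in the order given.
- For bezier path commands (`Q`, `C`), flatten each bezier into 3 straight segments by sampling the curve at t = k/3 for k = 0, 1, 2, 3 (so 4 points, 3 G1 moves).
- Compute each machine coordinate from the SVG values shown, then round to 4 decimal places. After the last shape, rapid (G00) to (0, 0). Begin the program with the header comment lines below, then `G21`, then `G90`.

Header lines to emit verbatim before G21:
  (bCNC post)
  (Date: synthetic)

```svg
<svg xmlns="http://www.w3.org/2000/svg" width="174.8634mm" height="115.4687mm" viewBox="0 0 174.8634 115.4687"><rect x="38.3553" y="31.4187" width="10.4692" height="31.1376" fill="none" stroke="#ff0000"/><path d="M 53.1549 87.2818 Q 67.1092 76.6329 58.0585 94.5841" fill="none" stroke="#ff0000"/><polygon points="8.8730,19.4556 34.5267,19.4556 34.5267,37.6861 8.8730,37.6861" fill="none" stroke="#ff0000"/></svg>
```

Since the viewBox matches the mm dimensions, user units are millimetres directly. The only transform is the Y-flip y_m = 115.4687 − y_svg.

Shape 1 is a rectangle drawn with `<rect>`. Its stroke #ff0000 means engrave at S431, F2151. After flipping Y the toolpath is (38.3553,84.0500) → (48.8245,84.0500) → (48.8245,52.9124) → (38.3553,52.9124) → (38.3553,84.0500), returning to the start.

Shape 2 is a quadratic bezier drawn with `<path>`. Its stroke #ff0000 means engrave at S431, F2151. After flipping Y the toolpath is (53.1549,28.1869) → (59.9017,32.1084) → (61.5362,29.6743) → (58.0585,20.8846).

Shape 3 is a rectangle drawn with `<polygon>`. Its stroke #ff0000 means engrave at S431, F2151. After flipping Y the toolpath is (8.8730,96.0131) → (34.5267,96.0131) → (34.5267,77.7826) → (8.8730,77.7826) → (8.8730,96.0131), returning to the start.

(bCNC post)
(Date: synthetic)
G21
G90
G00 X38.3553 Y84.0500
M3 S431
G1 X48.8245 Y84.0500 F2151
G1 X48.8245 Y52.9124
G1 X38.3553 Y52.9124
G1 X38.3553 Y84.0500
G00 X53.1549 Y28.1869
M3 S431
G1 X59.9017 Y32.1084 F2151
G1 X61.5362 Y29.6743
G1 X58.0585 Y20.8846
G00 X8.8730 Y96.0131
M3 S431
G1 X34.5267 Y96.0131 F2151
G1 X34.5267 Y77.7826
G1 X8.8730 Y77.7826
G1 X8.8730 Y96.0131
M5
G00 X0.0000 Y0.0000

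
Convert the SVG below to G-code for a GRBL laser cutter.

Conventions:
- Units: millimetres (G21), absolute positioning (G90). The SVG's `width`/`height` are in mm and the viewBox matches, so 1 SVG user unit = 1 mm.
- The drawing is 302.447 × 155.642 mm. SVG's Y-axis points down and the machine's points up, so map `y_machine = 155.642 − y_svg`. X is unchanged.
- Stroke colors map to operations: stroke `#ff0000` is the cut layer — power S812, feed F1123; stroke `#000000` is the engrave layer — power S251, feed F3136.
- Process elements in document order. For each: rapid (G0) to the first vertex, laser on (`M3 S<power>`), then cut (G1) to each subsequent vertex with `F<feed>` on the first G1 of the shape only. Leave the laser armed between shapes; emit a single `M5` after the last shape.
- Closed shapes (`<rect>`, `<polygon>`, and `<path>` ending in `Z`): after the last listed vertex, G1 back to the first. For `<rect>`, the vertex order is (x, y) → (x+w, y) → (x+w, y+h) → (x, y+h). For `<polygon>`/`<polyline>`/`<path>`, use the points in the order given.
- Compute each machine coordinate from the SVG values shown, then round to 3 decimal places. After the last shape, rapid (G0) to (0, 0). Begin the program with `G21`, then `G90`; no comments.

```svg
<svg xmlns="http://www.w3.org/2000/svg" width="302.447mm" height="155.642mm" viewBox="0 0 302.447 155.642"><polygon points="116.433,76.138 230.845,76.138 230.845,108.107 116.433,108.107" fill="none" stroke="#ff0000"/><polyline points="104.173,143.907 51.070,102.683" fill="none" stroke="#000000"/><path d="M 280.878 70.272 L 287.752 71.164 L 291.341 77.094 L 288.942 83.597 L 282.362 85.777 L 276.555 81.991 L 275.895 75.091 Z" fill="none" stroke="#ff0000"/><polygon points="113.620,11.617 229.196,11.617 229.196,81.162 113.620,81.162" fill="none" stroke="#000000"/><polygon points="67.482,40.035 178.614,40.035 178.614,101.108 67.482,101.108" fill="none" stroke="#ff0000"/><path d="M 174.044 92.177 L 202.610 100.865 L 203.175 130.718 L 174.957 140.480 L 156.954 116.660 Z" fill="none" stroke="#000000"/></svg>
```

1 u = 1 mm; y_m = 155.642 − y.

[1] `<polygon>` rectangle, #ff0000→cut S812 F1123: (116.433,79.504) → (230.845,79.504) → (230.845,47.535) → (116.433,47.535) → (116.433,79.504) (closed)

[2] `<polyline>` line segment, #000000→engrave S251 F3136: (104.173,11.735) → (51.070,52.959)

[3] `<path>` regular polygon, #ff0000→cut S812 F1123: (280.878,85.370) → (287.752,84.478) → (291.341,78.548) → (288.942,72.045) → (282.362,69.865) → (276.555,73.651) → (275.895,80.551) → (280.878,85.370) (closed)

[4] `<polygon>` rectangle, #000000→engrave S251 F3136: (113.620,144.025) → (229.196,144.025) → (229.196,74.480) → (113.620,74.480) → (113.620,144.025) (closed)

[5] `<polygon>` rectangle, #ff0000→cut S812 F1123: (67.482,115.607) → (178.614,115.607) → (178.614,54.534) → (67.482,54.534) → (67.482,115.607) (closed)

[6] `<path>` regular polygon, #000000→engrave S251 F3136: (174.044,63.465) → (202.610,54.777) → (203.175,24.924) → (174.957,15.162) → (156.954,38.982) → (174.044,63.465) (closed)

G21
G90
G0 X116.433 Y79.504
M3 S812
G1 X230.845 Y79.504 F1123
G1 X230.845 Y47.535
G1 X116.433 Y47.535
G1 X116.433 Y79.504
G0 X104.173 Y11.735
M3 S251
G1 X51.070 Y52.959 F3136
G0 X280.878 Y85.370
M3 S812
G1 X287.752 Y84.478 F1123
G1 X291.341 Y78.548
G1 X288.942 Y72.045
G1 X282.362 Y69.865
G1 X276.555 Y73.651
G1 X275.895 Y80.551
G1 X280.878 Y85.370
G0 X113.620 Y144.025
M3 S251
G1 X229.196 Y144.025 F3136
G1 X229.196 Y74.480
G1 X113.620 Y74.480
G1 X113.620 Y144.025
G0 X67.482 Y115.607
M3 S812
G1 X178.614 Y115.607 F1123
G1 X178.614 Y54.534
G1 X67.482 Y54.534
G1 X67.482 Y115.607
G0 X174.044 Y63.465
M3 S251
G1 X202.610 Y54.777 F3136
G1 X203.175 Y24.924
G1 X174.957 Y15.162
G1 X156.954 Y38.982
G1 X174.044 Y63.465
M5
G0 X0.000 Y0.000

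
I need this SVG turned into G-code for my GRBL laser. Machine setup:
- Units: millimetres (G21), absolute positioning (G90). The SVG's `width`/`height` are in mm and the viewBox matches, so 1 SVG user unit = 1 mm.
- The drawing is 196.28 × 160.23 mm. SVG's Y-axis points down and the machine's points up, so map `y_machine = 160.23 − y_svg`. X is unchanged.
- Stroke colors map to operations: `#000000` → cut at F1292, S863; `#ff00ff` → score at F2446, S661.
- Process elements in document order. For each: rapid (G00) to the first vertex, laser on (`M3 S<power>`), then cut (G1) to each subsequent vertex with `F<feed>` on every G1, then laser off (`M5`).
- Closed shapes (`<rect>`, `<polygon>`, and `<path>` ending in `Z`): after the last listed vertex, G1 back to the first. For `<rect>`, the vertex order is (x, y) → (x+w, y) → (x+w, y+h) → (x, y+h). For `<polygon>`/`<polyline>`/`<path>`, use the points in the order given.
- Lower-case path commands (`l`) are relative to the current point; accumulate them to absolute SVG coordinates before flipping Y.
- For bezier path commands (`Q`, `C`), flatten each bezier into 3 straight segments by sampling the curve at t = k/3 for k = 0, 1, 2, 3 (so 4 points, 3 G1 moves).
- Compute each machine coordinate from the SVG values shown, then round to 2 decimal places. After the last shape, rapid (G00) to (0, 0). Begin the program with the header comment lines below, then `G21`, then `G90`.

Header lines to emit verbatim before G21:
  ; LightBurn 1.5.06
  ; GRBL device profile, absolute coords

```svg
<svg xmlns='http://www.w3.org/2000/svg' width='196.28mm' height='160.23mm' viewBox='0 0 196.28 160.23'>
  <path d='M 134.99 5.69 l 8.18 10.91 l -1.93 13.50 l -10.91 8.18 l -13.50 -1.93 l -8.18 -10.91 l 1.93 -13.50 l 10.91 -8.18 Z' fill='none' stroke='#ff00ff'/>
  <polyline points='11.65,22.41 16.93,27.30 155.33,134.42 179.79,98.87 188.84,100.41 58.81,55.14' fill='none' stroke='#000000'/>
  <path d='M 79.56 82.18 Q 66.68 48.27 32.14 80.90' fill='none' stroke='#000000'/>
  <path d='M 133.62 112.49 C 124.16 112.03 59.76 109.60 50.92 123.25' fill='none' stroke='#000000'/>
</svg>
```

; LightBurn 1.5.06
; GRBL device profile, absolute coords
G21
G90
G00 X134.99 Y154.54
M3 S661
G1 X143.17 Y143.63 F2446
G1 X141.24 Y130.13 F2446
G1 X130.33 Y121.95 F2446
G1 X116.83 Y123.88 F2446
G1 X108.65 Y134.79 F2446
G1 X110.58 Y148.29 F2446
G1 X121.49 Y156.47 F2446
G1 X134.99 Y154.54 F2446
M5
G00 X11.65 Y137.82
M3 S863
G1 X16.93 Y132.93 F1292
G1 X155.33 Y25.81 F1292
G1 X179.79 Y61.36 F1292
G1 X188.84 Y59.82 F1292
G1 X58.81 Y105.09 F1292
M5
G00 X79.56 Y78.05
M3 S863
G1 X68.57 Y93.26 F1292
G1 X52.76 Y93.69 F1292
G1 X32.14 Y79.33 F1292
M5
G00 X133.62 Y47.74
M3 S863
G1 X109.94 Y48.19 F1292
G1 X74.19 Y45.94 F1292
G1 X50.92 Y36.98 F1292
M5
G00 X0.00 Y0.00

Since the viewBox matches the mm dimensions, user units are millimetres directly. The only transform is the Y-flip y_m = 160.23 − y_svg.

Shape 1 is a regular polygon drawn with `<path>`. Its stroke #ff00ff means score at S661, F2446. After flipping Y the toolpath is (134.99,154.54) → (143.17,143.63) → (141.24,130.13) → (130.33,121.95) → (116.83,123.88) → (108.65,134.79) → (110.58,148.29) → (121.49,156.47) → (134.99,154.54), returning to the start.

Shape 2 is a open polyline drawn with `<polyline>`. Its stroke #000000 means cut at S863, F1292. After flipping Y the toolpath is (11.65,137.82) → (16.93,132.93) → (155.33,25.81) → (179.79,61.36) → (188.84,59.82) → (58.81,105.09).

Shape 3 is a quadratic bezier drawn with `<path>`. Its stroke #000000 means cut at S863, F1292. After flipping Y the toolpath is (79.56,78.05) → (68.57,93.26) → (52.76,93.69) → (32.14,79.33).

Shape 4 is a cubic bezier drawn with `<path>`. Its stroke #000000 means cut at S863, F1292. After flipping Y the toolpath is (133.62,47.74) → (109.94,48.19) → (74.19,45.94) → (50.92,36.98).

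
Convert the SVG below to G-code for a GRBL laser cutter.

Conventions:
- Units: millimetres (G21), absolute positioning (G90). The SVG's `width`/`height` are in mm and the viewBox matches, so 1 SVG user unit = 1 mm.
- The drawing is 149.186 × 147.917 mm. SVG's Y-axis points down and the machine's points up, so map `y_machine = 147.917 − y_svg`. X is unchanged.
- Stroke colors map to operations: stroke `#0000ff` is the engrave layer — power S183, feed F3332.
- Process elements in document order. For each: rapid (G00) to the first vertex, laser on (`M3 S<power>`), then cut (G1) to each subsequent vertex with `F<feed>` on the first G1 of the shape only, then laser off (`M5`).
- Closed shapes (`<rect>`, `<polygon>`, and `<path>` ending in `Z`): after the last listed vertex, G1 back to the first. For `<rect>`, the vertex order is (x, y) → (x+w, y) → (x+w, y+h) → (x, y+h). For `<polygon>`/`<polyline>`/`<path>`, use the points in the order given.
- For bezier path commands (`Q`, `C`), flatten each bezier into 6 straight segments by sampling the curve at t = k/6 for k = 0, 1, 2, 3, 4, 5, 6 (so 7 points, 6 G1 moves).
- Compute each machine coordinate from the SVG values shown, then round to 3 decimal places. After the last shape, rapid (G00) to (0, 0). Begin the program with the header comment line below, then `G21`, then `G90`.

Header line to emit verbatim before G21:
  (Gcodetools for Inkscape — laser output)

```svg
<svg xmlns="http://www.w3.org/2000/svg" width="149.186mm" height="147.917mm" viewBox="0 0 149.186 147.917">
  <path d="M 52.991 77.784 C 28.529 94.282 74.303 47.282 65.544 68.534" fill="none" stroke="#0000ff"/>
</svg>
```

(Gcodetools for Inkscape — laser output)
G21
G90
G00 X52.991 Y70.133
M3 S183
G1 X46.035 Y66.566 F3332
G1 X47.320 Y69.921
G1 X53.379 Y76.541
G1 X60.746 Y82.764
G1 X65.957 Y84.931
G1 X65.544 Y79.383
M5
G00 X0.000 Y0.000

viewBox `0 0 149.186 147.917` with mm width/height → 1 unit = 1 mm. Flip: y_m = 147.917 − y_svg.

**Shape 1** — `<path>` cubic bezier, stroke `#0000ff` → engrave (S183, F3332). Control points (SVG): P0=(52.991,77.784), P1=(28.529,94.282), P2=(74.303,47.282), P3=(65.544,68.534); sampled at t=k/6. Machine vertices: (52.991,70.133) → (46.035,66.566) → (47.320,69.921) → (53.379,76.541) → (60.746,82.764) → (65.957,84.931) → (65.544,79.383). Open path.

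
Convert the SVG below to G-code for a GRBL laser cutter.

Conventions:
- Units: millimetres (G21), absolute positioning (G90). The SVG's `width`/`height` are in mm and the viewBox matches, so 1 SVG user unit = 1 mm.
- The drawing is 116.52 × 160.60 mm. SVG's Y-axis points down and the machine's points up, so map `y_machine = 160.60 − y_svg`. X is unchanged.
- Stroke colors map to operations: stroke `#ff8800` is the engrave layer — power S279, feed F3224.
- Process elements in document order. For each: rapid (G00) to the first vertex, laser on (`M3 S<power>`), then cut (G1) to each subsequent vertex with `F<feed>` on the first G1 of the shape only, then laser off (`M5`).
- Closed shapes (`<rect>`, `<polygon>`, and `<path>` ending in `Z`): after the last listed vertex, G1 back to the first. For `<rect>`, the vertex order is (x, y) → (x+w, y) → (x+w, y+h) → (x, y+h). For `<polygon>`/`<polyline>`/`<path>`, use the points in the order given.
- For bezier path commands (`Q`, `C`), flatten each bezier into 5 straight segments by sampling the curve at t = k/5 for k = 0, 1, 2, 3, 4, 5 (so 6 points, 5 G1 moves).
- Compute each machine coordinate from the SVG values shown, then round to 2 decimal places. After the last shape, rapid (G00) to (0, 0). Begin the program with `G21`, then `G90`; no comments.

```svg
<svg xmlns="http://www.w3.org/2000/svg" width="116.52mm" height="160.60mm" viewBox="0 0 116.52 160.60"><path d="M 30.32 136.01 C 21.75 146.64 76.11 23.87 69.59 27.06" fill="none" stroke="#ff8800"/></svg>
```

1 u = 1 mm; y_m = 160.60 − y.

[1] `<path>` cubic bezier, #ff8800→engrave S279 F3224: (30.32,24.59) → (31.74,32.15) → (42.32,59.27) → (56.12,93.51) → (67.19,122.41) → (69.59,133.54)

G21
G90
G00 X30.32 Y24.59
M3 S279
G1 X31.74 Y32.15 F3224
G1 X42.32 Y59.27
G1 X56.12 Y93.51
G1 X67.19 Y122.41
G1 X69.59 Y133.54
M5
G00 X0.00 Y0.00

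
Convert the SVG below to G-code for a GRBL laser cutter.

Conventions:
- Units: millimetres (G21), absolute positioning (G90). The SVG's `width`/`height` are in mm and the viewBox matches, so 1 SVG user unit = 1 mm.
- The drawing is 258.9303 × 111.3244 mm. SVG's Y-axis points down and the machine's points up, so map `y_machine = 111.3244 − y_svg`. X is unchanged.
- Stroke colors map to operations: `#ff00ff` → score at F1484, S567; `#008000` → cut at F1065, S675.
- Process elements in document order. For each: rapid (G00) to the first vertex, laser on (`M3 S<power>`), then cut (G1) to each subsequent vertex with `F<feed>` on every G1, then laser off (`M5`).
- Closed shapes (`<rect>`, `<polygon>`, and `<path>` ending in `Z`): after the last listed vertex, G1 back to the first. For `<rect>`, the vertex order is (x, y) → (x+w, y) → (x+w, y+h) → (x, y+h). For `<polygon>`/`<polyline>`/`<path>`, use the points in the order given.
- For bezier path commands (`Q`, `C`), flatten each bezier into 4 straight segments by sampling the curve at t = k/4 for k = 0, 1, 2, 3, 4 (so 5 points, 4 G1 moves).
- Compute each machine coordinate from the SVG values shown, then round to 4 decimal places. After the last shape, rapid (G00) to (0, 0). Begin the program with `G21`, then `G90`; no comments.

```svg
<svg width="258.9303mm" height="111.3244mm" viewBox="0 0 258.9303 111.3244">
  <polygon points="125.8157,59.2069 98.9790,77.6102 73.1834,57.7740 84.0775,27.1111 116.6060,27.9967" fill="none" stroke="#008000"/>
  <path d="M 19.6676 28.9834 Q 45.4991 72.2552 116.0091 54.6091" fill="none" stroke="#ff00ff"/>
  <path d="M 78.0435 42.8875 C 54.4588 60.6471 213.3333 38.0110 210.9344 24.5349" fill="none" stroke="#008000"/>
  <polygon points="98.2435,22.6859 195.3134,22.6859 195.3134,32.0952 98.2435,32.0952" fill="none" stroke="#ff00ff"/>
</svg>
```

Since the viewBox matches the mm dimensions, user units are millimetres directly. The only transform is the Y-flip y_m = 111.3244 − y_svg.

Shape 1 is a regular polygon drawn with `<polygon>`. Its stroke #008000 means cut at S675, F1065. After flipping Y the toolpath is (125.8157,52.1175) → (98.9790,33.7142) → (73.1834,53.5504) → (84.0775,84.2133) → (116.6060,83.3277) → (125.8157,52.1175), returning to the start.

Shape 2 is a quadratic bezier drawn with `<path>`. Its stroke #ff00ff means score at S567, F1484. After flipping Y the toolpath is (19.6676,82.3410) → (35.3758,64.5125) → (56.6687,54.2987) → (83.5465,51.6996) → (116.0091,56.7153).

Shape 3 is a cubic bezier drawn with `<path>`. Its stroke #008000 means cut at S675, F1065. After flipping Y the toolpath is (78.0435,68.4369) → (89.1953,61.9171) → (136.5443,65.8998) → (187.8656,75.7392) → (210.9344,86.7895).

Shape 4 is a rectangle drawn with `<polygon>`. Its stroke #ff00ff means score at S567, F1484. After flipping Y the toolpath is (98.2435,88.6385) → (195.3134,88.6385) → (195.3134,79.2292) → (98.2435,79.2292) → (98.2435,88.6385), returning to the start.

G21
G90
G00 X125.8157 Y52.1175
M3 S675
G1 X98.9790 Y33.7142 F1065
G1 X73.1834 Y53.5504 F1065
G1 X84.0775 Y84.2133 F1065
G1 X116.6060 Y83.3277 F1065
G1 X125.8157 Y52.1175 F1065
M5
G00 X19.6676 Y82.3410
M3 S567
G1 X35.3758 Y64.5125 F1484
G1 X56.6687 Y54.2987 F1484
G1 X83.5465 Y51.6996 F1484
G1 X116.0091 Y56.7153 F1484
M5
G00 X78.0435 Y68.4369
M3 S675
G1 X89.1953 Y61.9171 F1065
G1 X136.5443 Y65.8998 F1065
G1 X187.8656 Y75.7392 F1065
G1 X210.9344 Y86.7895 F1065
M5
G00 X98.2435 Y88.6385
M3 S567
G1 X195.3134 Y88.6385 F1484
G1 X195.3134 Y79.2292 F1484
G1 X98.2435 Y79.2292 F1484
G1 X98.2435 Y88.6385 F1484
M5
G00 X0.0000 Y0.0000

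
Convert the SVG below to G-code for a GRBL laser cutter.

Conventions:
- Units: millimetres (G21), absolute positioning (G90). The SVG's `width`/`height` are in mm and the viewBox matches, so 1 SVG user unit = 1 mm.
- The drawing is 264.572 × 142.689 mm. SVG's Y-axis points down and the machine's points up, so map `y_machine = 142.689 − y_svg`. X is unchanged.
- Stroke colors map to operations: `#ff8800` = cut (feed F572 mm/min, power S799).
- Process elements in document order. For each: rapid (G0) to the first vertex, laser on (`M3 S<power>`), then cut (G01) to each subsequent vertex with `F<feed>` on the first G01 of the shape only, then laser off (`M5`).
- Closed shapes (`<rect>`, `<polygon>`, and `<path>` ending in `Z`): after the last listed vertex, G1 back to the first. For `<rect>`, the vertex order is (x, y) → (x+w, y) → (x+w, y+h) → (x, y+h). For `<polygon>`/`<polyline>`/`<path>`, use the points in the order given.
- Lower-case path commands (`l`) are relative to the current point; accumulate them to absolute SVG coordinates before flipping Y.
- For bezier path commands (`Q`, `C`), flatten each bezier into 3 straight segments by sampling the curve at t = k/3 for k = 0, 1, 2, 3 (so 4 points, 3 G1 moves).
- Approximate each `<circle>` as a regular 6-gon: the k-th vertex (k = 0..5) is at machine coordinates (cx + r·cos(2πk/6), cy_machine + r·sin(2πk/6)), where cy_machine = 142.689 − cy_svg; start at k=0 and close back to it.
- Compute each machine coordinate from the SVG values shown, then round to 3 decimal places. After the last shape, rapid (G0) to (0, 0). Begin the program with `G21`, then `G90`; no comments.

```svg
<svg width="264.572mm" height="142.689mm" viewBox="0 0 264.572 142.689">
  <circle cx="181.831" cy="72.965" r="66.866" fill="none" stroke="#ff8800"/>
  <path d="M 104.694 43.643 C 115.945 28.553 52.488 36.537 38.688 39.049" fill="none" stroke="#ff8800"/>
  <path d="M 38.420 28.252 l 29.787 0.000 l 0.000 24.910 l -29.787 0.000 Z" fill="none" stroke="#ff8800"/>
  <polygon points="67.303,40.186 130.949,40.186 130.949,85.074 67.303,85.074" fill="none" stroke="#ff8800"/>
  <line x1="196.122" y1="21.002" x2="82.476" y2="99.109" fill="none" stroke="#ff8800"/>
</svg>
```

1 u = 1 mm; y_m = 142.689 − y.

[1] `<circle>` circle, #ff8800→cut S799 F572: (248.697,69.724) → (215.264,127.632) → (148.398,127.632) → (114.965,69.724) → (148.398,11.816) → (215.264,11.816) → (248.697,69.724) (closed)

[2] `<path>` cubic bezier, #ff8800→cut S799 F572: (104.694,99.046) → (95.648,107.502) → (64.434,106.919) → (38.688,103.640)

[3] `<path>` rectangle, #ff8800→cut S799 F572: (38.420,114.437) → (68.207,114.437) → (68.207,89.527) → (38.420,89.527) → (38.420,114.437) (closed)

[4] `<polygon>` rectangle, #ff8800→cut S799 F572: (67.303,102.503) → (130.949,102.503) → (130.949,57.615) → (67.303,57.615) → (67.303,102.503) (closed)

[5] `<line>` line segment, #ff8800→cut S799 F572: (196.122,121.687) → (82.476,43.580)

G21
G90
G0 X248.697 Y69.724
M3 S799
G01 X215.264 Y127.632 F572
G01 X148.398 Y127.632
G01 X114.965 Y69.724
G01 X148.398 Y11.816
G01 X215.264 Y11.816
G01 X248.697 Y69.724
M5
G0 X104.694 Y99.046
M3 S799
G01 X95.648 Y107.502 F572
G01 X64.434 Y106.919
G01 X38.688 Y103.640
M5
G0 X38.420 Y114.437
M3 S799
G01 X68.207 Y114.437 F572
G01 X68.207 Y89.527
G01 X38.420 Y89.527
G01 X38.420 Y114.437
M5
G0 X67.303 Y102.503
M3 S799
G01 X130.949 Y102.503 F572
G01 X130.949 Y57.615
G01 X67.303 Y57.615
G01 X67.303 Y102.503
M5
G0 X196.122 Y121.687
M3 S799
G01 X82.476 Y43.580 F572
M5
G0 X0.000 Y0.000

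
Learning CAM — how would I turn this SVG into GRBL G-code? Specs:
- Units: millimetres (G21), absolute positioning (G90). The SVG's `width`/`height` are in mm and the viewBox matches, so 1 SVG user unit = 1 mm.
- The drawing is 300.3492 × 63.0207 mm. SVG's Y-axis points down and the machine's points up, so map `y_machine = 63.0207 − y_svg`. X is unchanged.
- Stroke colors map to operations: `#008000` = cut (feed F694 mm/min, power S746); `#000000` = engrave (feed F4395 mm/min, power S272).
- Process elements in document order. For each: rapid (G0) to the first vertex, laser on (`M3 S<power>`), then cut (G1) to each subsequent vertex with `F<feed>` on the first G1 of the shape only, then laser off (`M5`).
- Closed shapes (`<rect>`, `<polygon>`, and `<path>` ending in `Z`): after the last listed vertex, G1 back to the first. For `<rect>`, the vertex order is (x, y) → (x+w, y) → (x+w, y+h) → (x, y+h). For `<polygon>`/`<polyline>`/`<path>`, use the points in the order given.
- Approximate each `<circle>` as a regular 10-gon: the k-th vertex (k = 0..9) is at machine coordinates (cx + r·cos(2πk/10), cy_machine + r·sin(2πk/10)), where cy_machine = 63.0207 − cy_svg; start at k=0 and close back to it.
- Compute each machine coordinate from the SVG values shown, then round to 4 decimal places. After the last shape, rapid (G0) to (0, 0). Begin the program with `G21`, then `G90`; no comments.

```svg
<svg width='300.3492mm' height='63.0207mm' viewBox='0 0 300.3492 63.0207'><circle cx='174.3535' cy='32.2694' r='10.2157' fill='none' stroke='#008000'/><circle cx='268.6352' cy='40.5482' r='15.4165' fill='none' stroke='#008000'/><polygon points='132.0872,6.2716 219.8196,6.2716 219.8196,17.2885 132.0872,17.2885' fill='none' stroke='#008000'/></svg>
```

G21
G90
G0 X184.5692 Y30.7513
M3 S746
G1 X182.6182 Y36.7559 F694
G1 X177.5103 Y40.4670
G1 X171.1967 Y40.4670
G1 X166.0888 Y36.7559
G1 X164.1378 Y30.7513
G1 X166.0888 Y24.7467
G1 X171.1967 Y21.0356
G1 X177.5103 Y21.0356
G1 X182.6182 Y24.7467
G1 X184.5692 Y30.7513
M5
G0 X284.0517 Y22.4725
M3 S746
G1 X281.1074 Y31.5341 F694
G1 X273.3992 Y37.1345
G1 X263.8712 Y37.1345
G1 X256.1630 Y31.5341
G1 X253.2187 Y22.4725
G1 X256.1630 Y13.4109
G1 X263.8712 Y7.8105
G1 X273.3992 Y7.8105
G1 X281.1074 Y13.4109
G1 X284.0517 Y22.4725
M5
G0 X132.0872 Y56.7491
M3 S746
G1 X219.8196 Y56.7491 F694
G1 X219.8196 Y45.7322
G1 X132.0872 Y45.7322
G1 X132.0872 Y56.7491
M5
G0 X0.0000 Y0.0000

Since the viewBox matches the mm dimensions, user units are millimetres directly. The only transform is the Y-flip y_m = 63.0207 − y_svg.

Shape 1 is a circle drawn with `<circle>`. Its stroke #008000 means cut at S746, F694. After flipping Y the toolpath is (184.5692,30.7513) → (182.6182,36.7559) → (177.5103,40.4670) → (171.1967,40.4670) → (166.0888,36.7559) → (164.1378,30.7513) → (166.0888,24.7467) → (171.1967,21.0356) → (177.5103,21.0356) → (182.6182,24.7467) → (184.5692,30.7513), returning to the start.

Shape 2 is a circle drawn with `<circle>`. Its stroke #008000 means cut at S746, F694. After flipping Y the toolpath is (284.0517,22.4725) → (281.1074,31.5341) → (273.3992,37.1345) → (263.8712,37.1345) → (256.1630,31.5341) → (253.2187,22.4725) → (256.1630,13.4109) → (263.8712,7.8105) → (273.3992,7.8105) → (281.1074,13.4109) → (284.0517,22.4725), returning to the start.

Shape 3 is a rectangle drawn with `<polygon>`. Its stroke #008000 means cut at S746, F694. After flipping Y the toolpath is (132.0872,56.7491) → (219.8196,56.7491) → (219.8196,45.7322) → (132.0872,45.7322) → (132.0872,56.7491), returning to the start.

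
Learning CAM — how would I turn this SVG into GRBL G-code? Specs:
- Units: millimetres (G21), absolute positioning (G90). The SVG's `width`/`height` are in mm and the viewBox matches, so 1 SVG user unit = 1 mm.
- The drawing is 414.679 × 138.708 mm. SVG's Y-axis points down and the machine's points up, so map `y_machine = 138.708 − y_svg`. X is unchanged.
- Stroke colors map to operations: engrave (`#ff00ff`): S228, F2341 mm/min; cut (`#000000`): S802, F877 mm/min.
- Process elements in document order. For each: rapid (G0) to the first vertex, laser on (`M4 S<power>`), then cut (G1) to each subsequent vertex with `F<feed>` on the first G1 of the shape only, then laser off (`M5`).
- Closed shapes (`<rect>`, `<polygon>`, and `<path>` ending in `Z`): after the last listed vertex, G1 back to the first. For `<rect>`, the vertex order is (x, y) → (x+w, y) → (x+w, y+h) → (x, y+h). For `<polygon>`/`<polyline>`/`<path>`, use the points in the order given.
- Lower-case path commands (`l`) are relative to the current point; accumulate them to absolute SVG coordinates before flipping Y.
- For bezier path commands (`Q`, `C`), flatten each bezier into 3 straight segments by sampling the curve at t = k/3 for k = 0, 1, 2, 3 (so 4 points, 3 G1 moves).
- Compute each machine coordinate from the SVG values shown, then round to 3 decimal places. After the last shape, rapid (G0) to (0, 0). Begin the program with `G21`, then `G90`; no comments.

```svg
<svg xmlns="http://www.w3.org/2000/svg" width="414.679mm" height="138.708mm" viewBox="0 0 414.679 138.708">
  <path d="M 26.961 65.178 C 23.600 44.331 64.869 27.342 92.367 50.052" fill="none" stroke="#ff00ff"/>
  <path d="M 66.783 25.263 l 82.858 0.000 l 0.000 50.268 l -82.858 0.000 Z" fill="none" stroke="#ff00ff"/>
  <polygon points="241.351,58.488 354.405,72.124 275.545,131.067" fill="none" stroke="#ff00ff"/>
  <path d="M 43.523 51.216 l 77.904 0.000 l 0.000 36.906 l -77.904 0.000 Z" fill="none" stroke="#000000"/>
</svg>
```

Since the viewBox matches the mm dimensions, user units are millimetres directly. The only transform is the Y-flip y_m = 138.708 − y_svg.

Shape 1 is a cubic bezier drawn with `<path>`. Its stroke #ff00ff means engrave at S228, F2341. After flipping Y the toolpath is (26.961,73.530) → (36.314,91.764) → (62.442,99.460) → (92.367,88.656).

Shape 2 is a rectangle drawn with `<path>`. Its stroke #ff00ff means engrave at S228, F2341. After flipping Y the toolpath is (66.783,113.445) → (149.641,113.445) → (149.641,63.177) → (66.783,63.177) → (66.783,113.445), returning to the start.

Shape 3 is a closed polygon drawn with `<polygon>`. Its stroke #ff00ff means engrave at S228, F2341. After flipping Y the toolpath is (241.351,80.220) → (354.405,66.584) → (275.545,7.641) → (241.351,80.220), returning to the start.

Shape 4 is a rectangle drawn with `<path>`. Its stroke #000000 means cut at S802, F877. After flipping Y the toolpath is (43.523,87.492) → (121.427,87.492) → (121.427,50.586) → (43.523,50.586) → (43.523,87.492), returning to the start.

G21
G90
G0 X26.961 Y73.530
M4 S228
G1 X36.314 Y91.764 F2341
G1 X62.442 Y99.460
G1 X92.367 Y88.656
M5
G0 X66.783 Y113.445
M4 S228
G1 X149.641 Y113.445 F2341
G1 X149.641 Y63.177
G1 X66.783 Y63.177
G1 X66.783 Y113.445
M5
G0 X241.351 Y80.220
M4 S228
G1 X354.405 Y66.584 F2341
G1 X275.545 Y7.641
G1 X241.351 Y80.220
M5
G0 X43.523 Y87.492
M4 S802
G1 X121.427 Y87.492 F877
G1 X121.427 Y50.586
G1 X43.523 Y50.586
G1 X43.523 Y87.492
M5
G0 X0.000 Y0.000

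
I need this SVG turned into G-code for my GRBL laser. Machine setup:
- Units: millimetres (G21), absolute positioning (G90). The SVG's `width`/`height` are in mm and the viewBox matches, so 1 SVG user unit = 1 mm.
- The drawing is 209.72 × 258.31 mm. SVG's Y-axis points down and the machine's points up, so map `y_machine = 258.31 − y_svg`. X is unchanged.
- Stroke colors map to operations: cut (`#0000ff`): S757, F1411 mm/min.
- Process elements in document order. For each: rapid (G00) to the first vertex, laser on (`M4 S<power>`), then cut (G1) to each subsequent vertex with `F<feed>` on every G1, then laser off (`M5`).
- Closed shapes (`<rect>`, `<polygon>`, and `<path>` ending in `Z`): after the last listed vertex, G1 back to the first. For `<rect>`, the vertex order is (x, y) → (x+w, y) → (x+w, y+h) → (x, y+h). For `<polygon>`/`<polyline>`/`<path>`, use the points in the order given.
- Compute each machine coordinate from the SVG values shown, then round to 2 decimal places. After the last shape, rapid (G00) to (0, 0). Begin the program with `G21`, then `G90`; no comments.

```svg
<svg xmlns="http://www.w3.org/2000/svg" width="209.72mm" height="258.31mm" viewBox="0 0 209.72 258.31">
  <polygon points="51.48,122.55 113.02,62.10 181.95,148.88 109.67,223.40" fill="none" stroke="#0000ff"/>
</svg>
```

G21
G90
G00 X51.48 Y135.76
M4 S757
G1 X113.02 Y196.21 F1411
G1 X181.95 Y109.43 F1411
G1 X109.67 Y34.91 F1411
G1 X51.48 Y135.76 F1411
M5
G00 X0.00 Y0.00

Since the viewBox matches the mm dimensions, user units are millimetres directly. The only transform is the Y-flip y_m = 258.31 − y_svg.

Shape 1 is a closed polygon drawn with `<polygon>`. Its stroke #0000ff means cut at S757, F1411. After flipping Y the toolpath is (51.48,135.76) → (113.02,196.21) → (181.95,109.43) → (109.67,34.91) → (51.48,135.76), returning to the start.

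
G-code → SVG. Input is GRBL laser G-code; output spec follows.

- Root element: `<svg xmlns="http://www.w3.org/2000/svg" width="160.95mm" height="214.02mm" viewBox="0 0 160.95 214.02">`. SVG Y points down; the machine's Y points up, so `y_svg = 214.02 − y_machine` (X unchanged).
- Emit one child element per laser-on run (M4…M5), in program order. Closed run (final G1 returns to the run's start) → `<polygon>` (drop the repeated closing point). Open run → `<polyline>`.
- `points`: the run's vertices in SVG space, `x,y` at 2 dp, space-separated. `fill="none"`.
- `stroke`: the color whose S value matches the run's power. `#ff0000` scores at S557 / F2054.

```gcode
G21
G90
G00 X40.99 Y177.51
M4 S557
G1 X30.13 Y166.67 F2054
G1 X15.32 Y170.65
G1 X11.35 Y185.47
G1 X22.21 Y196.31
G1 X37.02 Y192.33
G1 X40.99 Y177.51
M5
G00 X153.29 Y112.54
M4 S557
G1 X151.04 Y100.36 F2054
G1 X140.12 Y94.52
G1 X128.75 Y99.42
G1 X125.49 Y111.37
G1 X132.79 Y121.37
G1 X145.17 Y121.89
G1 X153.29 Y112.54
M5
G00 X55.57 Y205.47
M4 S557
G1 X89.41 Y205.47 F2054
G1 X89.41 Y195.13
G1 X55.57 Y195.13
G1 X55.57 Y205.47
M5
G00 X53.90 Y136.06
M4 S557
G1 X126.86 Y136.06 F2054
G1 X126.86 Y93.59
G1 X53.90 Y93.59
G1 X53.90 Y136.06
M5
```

<svg xmlns="http://www.w3.org/2000/svg" width="160.95mm" height="214.02mm" viewBox="0 0 160.95 214.02">
  <polygon points="40.99,36.51 30.13,47.35 15.32,43.37 11.35,28.55 22.21,17.71 37.02,21.69" fill="none" stroke="#ff0000"/>
  <polygon points="153.29,101.48 151.04,113.66 140.12,119.50 128.75,114.60 125.49,102.65 132.79,92.65 145.17,92.13" fill="none" stroke="#ff0000"/>
  <polygon points="55.57,8.55 89.41,8.55 89.41,18.89 55.57,18.89" fill="none" stroke="#ff0000"/>
  <polygon points="53.90,77.96 126.86,77.96 126.86,120.43 53.90,120.43" fill="none" stroke="#ff0000"/>
</svg>

Each laser-on run becomes one SVG element. Flip Y back into SVG space with y_svg = 214.02 − y_machine. Every run uses S557, so all elements get stroke `#ff0000` (score).

Run 1: The run returns to its start, so emit a `<polygon>` with points (Y-flipped): 40.99,36.51 30.13,47.35 15.32,43.37 11.35,28.55 22.21,17.71 37.02,21.69.

Run 2: The run returns to its start, so emit a `<polygon>` with points (Y-flipped): 153.29,101.48 151.04,113.66 140.12,119.50 128.75,114.60 125.49,102.65 132.79,92.65 145.17,92.13.

Run 3: The run returns to its start, so emit a `<polygon>` with points (Y-flipped): 55.57,8.55 89.41,8.55 89.41,18.89 55.57,18.89.

Run 4: The run returns to its start, so emit a `<polygon>` with points (Y-flipped): 53.90,77.96 126.86,77.96 126.86,120.43 53.90,120.43.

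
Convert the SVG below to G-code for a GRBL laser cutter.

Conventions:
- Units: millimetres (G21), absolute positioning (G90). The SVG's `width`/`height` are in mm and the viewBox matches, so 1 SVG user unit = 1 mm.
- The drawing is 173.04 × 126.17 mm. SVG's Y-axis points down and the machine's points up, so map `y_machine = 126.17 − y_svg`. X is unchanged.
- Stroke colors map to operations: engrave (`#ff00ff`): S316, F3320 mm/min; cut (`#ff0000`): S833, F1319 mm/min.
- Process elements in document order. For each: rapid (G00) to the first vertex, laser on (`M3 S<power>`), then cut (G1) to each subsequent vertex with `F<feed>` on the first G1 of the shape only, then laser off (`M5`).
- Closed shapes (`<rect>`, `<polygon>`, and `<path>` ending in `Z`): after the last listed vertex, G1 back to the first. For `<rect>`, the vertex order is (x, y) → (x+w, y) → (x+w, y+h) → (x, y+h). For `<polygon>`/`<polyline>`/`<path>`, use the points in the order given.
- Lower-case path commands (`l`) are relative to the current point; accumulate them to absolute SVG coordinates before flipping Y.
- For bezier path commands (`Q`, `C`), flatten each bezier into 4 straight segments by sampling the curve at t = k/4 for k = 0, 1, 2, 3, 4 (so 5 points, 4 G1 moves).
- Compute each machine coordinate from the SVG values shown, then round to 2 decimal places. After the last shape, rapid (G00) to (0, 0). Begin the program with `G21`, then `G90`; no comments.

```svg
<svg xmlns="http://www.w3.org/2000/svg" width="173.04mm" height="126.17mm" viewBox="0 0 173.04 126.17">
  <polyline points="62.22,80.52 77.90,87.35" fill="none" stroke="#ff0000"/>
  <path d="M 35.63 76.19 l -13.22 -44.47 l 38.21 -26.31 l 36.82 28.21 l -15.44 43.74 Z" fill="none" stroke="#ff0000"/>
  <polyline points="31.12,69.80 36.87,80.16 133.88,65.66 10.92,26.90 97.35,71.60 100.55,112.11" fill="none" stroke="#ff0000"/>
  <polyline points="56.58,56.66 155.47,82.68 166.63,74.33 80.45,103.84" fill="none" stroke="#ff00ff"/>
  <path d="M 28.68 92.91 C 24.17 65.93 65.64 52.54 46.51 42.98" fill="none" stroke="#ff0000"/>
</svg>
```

G21
G90
G00 X62.22 Y45.65
M3 S833
G1 X77.90 Y38.82 F1319
M5
G00 X35.63 Y49.98
M3 S833
G1 X22.41 Y94.45 F1319
G1 X60.62 Y120.76
G1 X97.44 Y92.55
G1 X82.00 Y48.81
G1 X35.63 Y49.98
M5
G00 X31.12 Y56.37
M3 S833
G1 X36.87 Y46.01 F1319
G1 X133.88 Y60.51
G1 X10.92 Y99.27
G1 X97.35 Y54.57
G1 X100.55 Y14.06
M5
G00 X56.58 Y69.51
M3 S316
G1 X155.47 Y43.49 F3320
G1 X166.63 Y51.84
G1 X80.45 Y22.33
M5
G00 X28.68 Y33.26
M3 S833
G1 X32.25 Y51.10 F1319
G1 X43.08 Y64.76
G1 X51.16 Y75.15
G1 X46.51 Y83.19
M5
G00 X0.00 Y0.00

Since the viewBox matches the mm dimensions, user units are millimetres directly. The only transform is the Y-flip y_m = 126.17 − y_svg.

Shape 1 is a line segment drawn with `<polyline>`. Its stroke #ff0000 means cut at S833, F1319. After flipping Y the toolpath is (62.22,45.65) → (77.90,38.82).

Shape 2 is a regular polygon drawn with `<path>`. Its stroke #ff0000 means cut at S833, F1319. After flipping Y the toolpath is (35.63,49.98) → (22.41,94.45) → (60.62,120.76) → (97.44,92.55) → (82.00,48.81) → (35.63,49.98), returning to the start.

Shape 3 is a open polyline drawn with `<polyline>`. Its stroke #ff0000 means cut at S833, F1319. After flipping Y the toolpath is (31.12,56.37) → (36.87,46.01) → (133.88,60.51) → (10.92,99.27) → (97.35,54.57) → (100.55,14.06).

Shape 4 is a open polyline drawn with `<polyline>`. Its stroke #ff00ff means engrave at S316, F3320. After flipping Y the toolpath is (56.58,69.51) → (155.47,43.49) → (166.63,51.84) → (80.45,22.33).

Shape 5 is a cubic bezier drawn with `<path>`. Its stroke #ff0000 means cut at S833, F1319. After flipping Y the toolpath is (28.68,33.26) → (32.25,51.10) → (43.08,64.76) → (51.16,75.15) → (46.51,83.19).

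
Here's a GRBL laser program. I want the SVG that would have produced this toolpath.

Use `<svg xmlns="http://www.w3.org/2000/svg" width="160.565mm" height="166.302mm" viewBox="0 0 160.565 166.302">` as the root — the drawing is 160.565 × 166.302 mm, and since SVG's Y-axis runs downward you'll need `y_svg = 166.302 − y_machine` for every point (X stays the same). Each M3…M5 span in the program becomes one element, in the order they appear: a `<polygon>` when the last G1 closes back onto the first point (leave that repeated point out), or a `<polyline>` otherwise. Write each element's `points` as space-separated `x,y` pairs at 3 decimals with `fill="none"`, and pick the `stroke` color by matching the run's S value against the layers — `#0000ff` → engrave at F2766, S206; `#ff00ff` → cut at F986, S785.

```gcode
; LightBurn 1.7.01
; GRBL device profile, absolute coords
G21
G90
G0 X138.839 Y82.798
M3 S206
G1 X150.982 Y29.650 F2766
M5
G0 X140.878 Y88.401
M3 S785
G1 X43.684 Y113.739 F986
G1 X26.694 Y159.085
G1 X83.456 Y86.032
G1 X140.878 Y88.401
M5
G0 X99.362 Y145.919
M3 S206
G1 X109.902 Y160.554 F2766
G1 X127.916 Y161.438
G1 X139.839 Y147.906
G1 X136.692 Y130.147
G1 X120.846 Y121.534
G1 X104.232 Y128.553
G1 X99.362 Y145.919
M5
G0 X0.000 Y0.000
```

Each laser-on run becomes one SVG element. Flip Y back into SVG space with y_svg = 166.302 − y_machine.

Run 1: the run's S206 means `#0000ff` (engrave). The run is open, so emit a `<polyline>` with points (Y-flipped): 138.839,83.504 150.982,136.652.

Run 2: power S785 maps to stroke `#ff00ff` (cut). The run returns to its start, so emit a `<polygon>` with points (Y-flipped): 140.878,77.901 43.684,52.563 26.694,7.217 83.456,80.270.

Run 3: S206 ⇒ engrave layer `#0000ff`. The run returns to its start, so emit a `<polygon>` with points (Y-flipped): 99.362,20.383 109.902,5.748 127.916,4.864 139.839,18.396 136.692,36.155 120.846,44.768 104.232,37.749.

<svg xmlns="http://www.w3.org/2000/svg" width="160.565mm" height="166.302mm" viewBox="0 0 160.565 166.302">
  <polyline points="138.839,83.504 150.982,136.652" fill="none" stroke="#0000ff"/>
  <polygon points="140.878,77.901 43.684,52.563 26.694,7.217 83.456,80.270" fill="none" stroke="#ff00ff"/>
  <polygon points="99.362,20.383 109.902,5.748 127.916,4.864 139.839,18.396 136.692,36.155 120.846,44.768 104.232,37.749" fill="none" stroke="#0000ff"/>
</svg>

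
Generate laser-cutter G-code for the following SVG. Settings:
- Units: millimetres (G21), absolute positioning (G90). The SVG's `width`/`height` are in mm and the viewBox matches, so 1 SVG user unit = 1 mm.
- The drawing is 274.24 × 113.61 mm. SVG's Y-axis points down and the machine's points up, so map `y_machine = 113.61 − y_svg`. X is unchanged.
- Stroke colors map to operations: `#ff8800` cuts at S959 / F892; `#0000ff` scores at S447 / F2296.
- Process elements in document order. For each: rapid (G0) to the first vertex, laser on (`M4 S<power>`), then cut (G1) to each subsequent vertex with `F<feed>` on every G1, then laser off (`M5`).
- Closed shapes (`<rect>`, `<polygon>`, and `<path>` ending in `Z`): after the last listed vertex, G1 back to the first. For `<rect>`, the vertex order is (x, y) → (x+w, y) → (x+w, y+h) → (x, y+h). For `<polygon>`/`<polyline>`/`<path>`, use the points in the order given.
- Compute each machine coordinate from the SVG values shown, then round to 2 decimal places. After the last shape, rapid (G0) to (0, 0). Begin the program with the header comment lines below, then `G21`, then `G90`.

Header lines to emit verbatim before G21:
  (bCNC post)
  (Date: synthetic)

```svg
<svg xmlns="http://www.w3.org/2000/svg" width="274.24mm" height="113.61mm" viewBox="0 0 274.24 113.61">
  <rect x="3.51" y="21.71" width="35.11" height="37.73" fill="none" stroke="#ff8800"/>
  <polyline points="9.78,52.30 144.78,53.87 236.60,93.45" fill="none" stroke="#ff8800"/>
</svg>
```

(bCNC post)
(Date: synthetic)
G21
G90
G0 X3.51 Y91.90
M4 S959
G1 X38.62 Y91.90 F892
G1 X38.62 Y54.17 F892
G1 X3.51 Y54.17 F892
G1 X3.51 Y91.90 F892
M5
G0 X9.78 Y61.31
M4 S959
G1 X144.78 Y59.74 F892
G1 X236.60 Y20.16 F892
M5
G0 X0.00 Y0.00

viewBox `0 0 274.24 113.61` with mm width/height → 1 unit = 1 mm. Flip: y_m = 113.61 − y_svg.

**Shape 1** — `<rect>` rectangle, stroke `#ff8800` → cut (S959, F892). Machine vertices: (3.51,91.90) → (38.62,91.90) → (38.62,54.17) → (3.51,54.17) → (3.51,91.90). Closed: final G1 returns to the first vertex.

**Shape 2** — `<polyline>` open polyline, stroke `#ff8800` → cut (S959, F892). Machine vertices: (9.78,61.31) → (144.78,59.74) → (236.60,20.16). Open path.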